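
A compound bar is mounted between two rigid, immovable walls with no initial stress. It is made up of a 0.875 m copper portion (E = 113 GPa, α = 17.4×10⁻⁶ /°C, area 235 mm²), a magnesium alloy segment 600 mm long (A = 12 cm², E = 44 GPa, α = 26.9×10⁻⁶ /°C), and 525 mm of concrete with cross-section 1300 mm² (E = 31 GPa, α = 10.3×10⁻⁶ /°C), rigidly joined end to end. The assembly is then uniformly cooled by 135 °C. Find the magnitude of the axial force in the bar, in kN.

If the supports were absent, the total length change would be Σ αᵢΔT Lᵢ = 17.4×10⁻⁶×135×875 + 26.9×10⁻⁶×135×600 + 10.3×10⁻⁶×135×525 = 4.964 mm.
The rigid supports impose zero overall length change; the single axial force P common to all segments must satisfy P Σ Lᵢ/(AᵢEᵢ) = δ_free.
Σ Lᵢ/(AᵢEᵢ) = 875/(235×113×10³) + 600/(1200×44×10³) + 525/(1300×31×10³) = 5.734×10⁻⁵ mm/N.
P = 4.964 / 5.734×10⁻⁵ = 86570 N = 86.57 kN, tensile.

P ≈ 86.6 kN (tensile)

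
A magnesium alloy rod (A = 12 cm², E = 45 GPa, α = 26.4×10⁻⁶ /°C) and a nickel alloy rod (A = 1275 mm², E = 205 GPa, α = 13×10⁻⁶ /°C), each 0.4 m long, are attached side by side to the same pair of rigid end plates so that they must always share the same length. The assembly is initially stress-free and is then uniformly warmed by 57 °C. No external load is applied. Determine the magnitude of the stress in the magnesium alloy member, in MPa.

σ ≈ 28.5 MPa (compressive)

The magnesium alloy has the larger α, so on heating it would change length more than the nickel alloy if both were free. The rigid plates force a common final length, so the magnesium alloy is put into compression and the nickel alloy into tension, with equal and opposite forces P (no external load).
Compatibility of the two members (thermal + elastic change equal): (α₁ − α₂)ΔT = P·[1/(A₁E₁) + 1/(A₂E₂)].
|α₁ − α₂|·ΔT = 13.4×10⁻⁶ × 57 = 0.0007638.
1/(A₁E₁) + 1/(A₂E₂) = 1/(1200×45×10³) + 1/(1275×205×10³) = 2.234×10⁻⁸ N⁻¹.
P = 0.0007638 / 2.234×10⁻⁸ = 34180 N = 34.18 kN.
σ_{magnesium alloy} = P/A₁ = 34180/1200 = 28.49 MPa, compressive.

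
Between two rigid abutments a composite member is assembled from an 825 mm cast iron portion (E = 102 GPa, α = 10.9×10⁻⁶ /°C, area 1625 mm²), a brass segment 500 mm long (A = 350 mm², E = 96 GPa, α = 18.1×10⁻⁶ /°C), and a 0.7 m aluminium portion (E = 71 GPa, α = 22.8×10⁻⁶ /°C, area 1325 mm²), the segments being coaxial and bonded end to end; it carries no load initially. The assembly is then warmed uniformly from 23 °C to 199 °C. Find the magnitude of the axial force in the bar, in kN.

P ≈ 219 kN (compressive)

Free thermal expansion of the whole bar: Σ αᵢΔT Lᵢ = 10.9×10⁻⁶×176×825 + 18.1×10⁻⁶×176×500 + 22.8×10⁻⁶×176×700 = 5.984 mm.
The walls prevent any net length change, so an axial force P (same in every segment) develops. Compatibility: P · Σ Lᵢ/(AᵢEᵢ) = δ_free.
The series flexibility is Σ Lᵢ/(AᵢEᵢ) = 825/(1625×102×10³) + 500/(350×96×10³) + 700/(1325×71×10³) = 2.73×10⁻⁵ mm/N.
Hence P = δ_free / Σ(L/AE) = 5.984/2.73×10⁻⁵ = 219.2 kN (compressive).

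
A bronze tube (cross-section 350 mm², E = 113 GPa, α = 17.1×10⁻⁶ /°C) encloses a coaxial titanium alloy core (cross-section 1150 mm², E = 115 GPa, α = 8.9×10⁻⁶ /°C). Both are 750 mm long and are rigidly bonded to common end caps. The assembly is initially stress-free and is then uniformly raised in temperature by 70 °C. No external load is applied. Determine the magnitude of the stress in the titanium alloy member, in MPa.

σ ≈ 15.2 MPa (tensile)

The bronze has the larger α, so on heating it would change length more than the titanium alloy if both were free. The rigid plates force a common final length, so the bronze is put into compression and the titanium alloy into tension, with equal and opposite forces P (no external load).
Equating the net (thermal + elastic) strains gives |α₁ − α₂|·ΔT = P·[1/(A₁E₁) + 1/(A₂E₂)].
|α₁ − α₂|·ΔT = 8.2×10⁻⁶ × 70 = 0.000574.
1/(A₁E₁) + 1/(A₂E₂) = 1/(350×113×10³) + 1/(1150×115×10³) = 3.285×10⁻⁸ N⁻¹.
P = 0.000574 / 3.285×10⁻⁸ = 17480 N = 17.48 kN.
σ_{titanium alloy} = P/A₂ = 17480/1150 = 15.2 MPa, tensile.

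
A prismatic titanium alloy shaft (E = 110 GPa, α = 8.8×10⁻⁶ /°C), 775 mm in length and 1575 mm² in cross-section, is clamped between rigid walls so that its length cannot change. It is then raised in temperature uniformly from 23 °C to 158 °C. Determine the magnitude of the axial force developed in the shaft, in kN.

The ends cannot move, so σ = EαΔT = 110×10³ × 8.8×10⁻⁶ × 135 = 130.7 MPa.
P = AEαΔT = 1575 × 110×10³ × 8.8×10⁻⁶ × 135 = 205.8 kN (compressive).

P ≈ 206 kN (compressive)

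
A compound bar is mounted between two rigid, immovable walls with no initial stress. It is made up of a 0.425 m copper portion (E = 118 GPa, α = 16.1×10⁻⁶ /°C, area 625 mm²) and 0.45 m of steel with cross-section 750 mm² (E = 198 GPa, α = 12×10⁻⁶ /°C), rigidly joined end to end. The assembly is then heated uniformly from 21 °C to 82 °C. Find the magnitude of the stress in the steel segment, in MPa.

Free thermal expansion of the whole bar: Σ αᵢΔT Lᵢ = 16.1×10⁻⁶×61×425 + 12×10⁻⁶×61×450 = 0.7468 mm.
The walls prevent any net length change, so an axial force P (same in every segment) develops. Compatibility: P · Σ Lᵢ/(AᵢEᵢ) = δ_free.
Σ Lᵢ/(AᵢEᵢ) = 425/(625×118×10³) + 450/(750×198×10³) = 8.793×10⁻⁶ mm/N.
So P = 0.7468 / 8.793×10⁻⁶ = 84.93 kN, compressive.
σ_{steel} = P / A = 84930 / 750 = 113.2 MPa.

σ ≈ 113 MPa (compressive)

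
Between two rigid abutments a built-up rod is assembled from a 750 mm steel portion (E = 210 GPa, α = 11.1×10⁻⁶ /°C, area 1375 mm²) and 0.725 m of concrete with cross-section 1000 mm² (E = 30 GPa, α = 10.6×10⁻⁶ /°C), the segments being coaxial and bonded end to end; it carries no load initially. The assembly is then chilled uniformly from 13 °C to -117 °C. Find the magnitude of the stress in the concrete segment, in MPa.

σ ≈ 77.8 MPa (tensile)

With the walls removed the bar would change length by δ_free = Σ αᵢΔT Lᵢ = 11.1×10⁻⁶×130×750 + 10.6×10⁻⁶×130×725 = 2.081 mm.
The walls prevent any net length change, so an axial force P (same in every segment) develops. Compatibility: P · Σ Lᵢ/(AᵢEᵢ) = δ_free.
Σ Lᵢ/(AᵢEᵢ) = 750/(1375×210×10³) + 725/(1000×30×10³) = 2.676×10⁻⁵ mm/N.
So P = 2.081 / 2.676×10⁻⁵ = 77.76 kN, tensile.
σ_{concrete} = P / A = 77760 / 1000 = 77.76 MPa.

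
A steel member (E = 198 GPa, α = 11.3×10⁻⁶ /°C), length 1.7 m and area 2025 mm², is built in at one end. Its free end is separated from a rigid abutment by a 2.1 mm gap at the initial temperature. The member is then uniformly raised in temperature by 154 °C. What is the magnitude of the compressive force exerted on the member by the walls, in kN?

P ≈ 202 kN

If the wall were absent the member would grow by αΔT L = 11.3×10⁻⁶ × 154 × 1700 = 2.958 mm.
After closing the 2.1 mm clearance, 2.958 − 2.1 = 0.8583 mm of expansion remains to be suppressed by the wall.
That suppressed elongation corresponds to σ = E·Δ/L = 198×10³ × 0.8583/1700 = 99.97 MPa.
P = σA = 99.97 × 2025 = 202.4 kN.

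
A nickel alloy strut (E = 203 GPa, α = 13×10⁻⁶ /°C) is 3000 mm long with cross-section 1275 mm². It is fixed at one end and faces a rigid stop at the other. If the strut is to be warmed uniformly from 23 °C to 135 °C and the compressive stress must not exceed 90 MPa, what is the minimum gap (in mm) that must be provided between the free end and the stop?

With no wall the strut would lengthen by αΔT L = 13×10⁻⁶ × 112 × 3000 = 4.368 mm.
A stress of 90 MPa corresponds to the wall pushing the strut back by σL/E = 90×3000/(203×10³) = 1.33 mm.
So the gap has to take up the difference, g_min = δ_free − σL/E = 4.368 − 1.33 = 3.038 mm.

g ≈ 3.04 mm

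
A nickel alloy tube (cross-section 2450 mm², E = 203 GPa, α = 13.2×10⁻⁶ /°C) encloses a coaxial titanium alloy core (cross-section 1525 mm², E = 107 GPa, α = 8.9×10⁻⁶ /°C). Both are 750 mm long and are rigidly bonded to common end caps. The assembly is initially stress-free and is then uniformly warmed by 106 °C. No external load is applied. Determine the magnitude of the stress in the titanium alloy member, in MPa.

σ ≈ 36.7 MPa (tensile)

The nickel alloy has the larger α, so on heating it would change length more than the titanium alloy if both were free. The rigid plates force a common final length, so the nickel alloy is put into compression and the titanium alloy into tension, with equal and opposite forces P (no external load).
Equating the net (thermal + elastic) strains gives |α₁ − α₂|·ΔT = P·[1/(A₁E₁) + 1/(A₂E₂)].
|α₁ − α₂|·ΔT = 4.3×10⁻⁶ × 106 = 0.0004558.
1/(A₁E₁) + 1/(A₂E₂) = 1/(2450×203×10³) + 1/(1525×107×10³) = 8.139×10⁻⁹ N⁻¹.
P = 0.0004558 / 8.139×10⁻⁹ = 56000 N = 56 kN.
σ_{titanium alloy} = P/A₂ = 56000/1525 = 36.72 MPa, tensile.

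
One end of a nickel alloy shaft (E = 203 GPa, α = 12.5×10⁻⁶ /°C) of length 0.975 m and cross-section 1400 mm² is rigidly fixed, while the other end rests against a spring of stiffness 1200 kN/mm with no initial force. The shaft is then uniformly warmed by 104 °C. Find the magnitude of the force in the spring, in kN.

P ≈ 297 kN

Free thermal expansion: δ_free = αΔT L = 12.5×10⁻⁶ × 104 × 975 = 1.267 mm.
Let P be the compressive force at the spring. The shaft shortens elastically by PL/(AE) and the spring compresses by P/k; together these equal δ_free.
So P = δ_free / [L/(AE) + 1/k] = 1.267 / [ 975/(1400×203×10³) + 1/(1200×10³) ].
P = 1.267 / 4.264×10⁻⁶ = 297300 N.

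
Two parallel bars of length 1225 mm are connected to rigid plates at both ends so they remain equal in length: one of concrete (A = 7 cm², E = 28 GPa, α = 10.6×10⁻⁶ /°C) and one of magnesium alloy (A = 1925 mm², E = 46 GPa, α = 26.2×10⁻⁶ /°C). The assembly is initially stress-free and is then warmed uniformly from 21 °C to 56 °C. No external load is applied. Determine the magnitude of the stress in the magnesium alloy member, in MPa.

σ ≈ 4.55 MPa (compressive)

The magnesium alloy has the larger α, so on heating it would change length more than the concrete if both were free. The rigid plates force a common final length, so the magnesium alloy is put into compression and the concrete into tension, with equal and opposite forces P (no external load).
Equating the net (thermal + elastic) strains gives |α₁ − α₂|·ΔT = P·[1/(A₁E₁) + 1/(A₂E₂)].
|α₁ − α₂|·ΔT = 15.6×10⁻⁶ × 35 = 0.000546.
1/(A₁E₁) + 1/(A₂E₂) = 1/(700×28×10³) + 1/(1925×46×10³) = 6.231×10⁻⁸ N⁻¹.
P = 0.000546 / 6.231×10⁻⁸ = 8762 N = 8.762 kN.
σ_{magnesium alloy} = P/A₂ = 8762/1925 = 4.552 MPa, compressive.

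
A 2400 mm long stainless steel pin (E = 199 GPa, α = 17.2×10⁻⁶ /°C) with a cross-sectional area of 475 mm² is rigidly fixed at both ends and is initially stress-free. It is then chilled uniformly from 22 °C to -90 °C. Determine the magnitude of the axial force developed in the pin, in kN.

P ≈ 182 kN (tensile)

Full restraint means ε = 0, so the stress is σ = EαΔT = 199×10³ × 17.2×10⁻⁶ × 112 = 383.4 MPa.
P = AEαΔT = 475 × 199×10³ × 17.2×10⁻⁶ × 112 = 182.1 kN (tensile).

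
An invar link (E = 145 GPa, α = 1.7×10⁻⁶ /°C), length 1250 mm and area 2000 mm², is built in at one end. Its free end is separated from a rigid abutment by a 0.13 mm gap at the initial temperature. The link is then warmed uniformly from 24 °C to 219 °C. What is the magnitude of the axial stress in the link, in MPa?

Unrestrained expansion: δ_free = αΔT L = 1.7×10⁻⁶ × 195 × 1250 = 0.4144 mm.
After closing the 0.13 mm clearance, 0.4144 − 0.13 = 0.2844 mm of expansion remains to be suppressed by the wall.
That suppressed elongation corresponds to σ = E·Δ/L = 145×10³ × 0.2844/1250 = 32.99 MPa.

σ ≈ 33 MPa (compressive)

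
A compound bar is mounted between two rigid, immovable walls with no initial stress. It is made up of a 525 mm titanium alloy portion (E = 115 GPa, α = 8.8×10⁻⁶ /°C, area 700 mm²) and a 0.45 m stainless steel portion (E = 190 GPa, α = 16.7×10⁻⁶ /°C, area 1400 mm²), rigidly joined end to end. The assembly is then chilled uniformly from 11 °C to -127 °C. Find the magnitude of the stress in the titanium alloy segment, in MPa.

σ ≈ 291 MPa (tensile)

If the supports were absent, the total length change would be Σ αᵢΔT Lᵢ = 8.8×10⁻⁶×138×525 + 16.7×10⁻⁶×138×450 = 1.675 mm.
The rigid supports impose zero overall length change; the single axial force P common to all segments must satisfy P Σ Lᵢ/(AᵢEᵢ) = δ_free.
The series flexibility is Σ Lᵢ/(AᵢEᵢ) = 525/(700×115×10³) + 450/(1400×190×10³) = 8.213×10⁻⁶ mm/N.
Hence P = δ_free / Σ(L/AE) = 1.675/8.213×10⁻⁶ = 203.9 kN (tensile).
σ_{titanium alloy} = P / A = 203900 / 700 = 291.3 MPa.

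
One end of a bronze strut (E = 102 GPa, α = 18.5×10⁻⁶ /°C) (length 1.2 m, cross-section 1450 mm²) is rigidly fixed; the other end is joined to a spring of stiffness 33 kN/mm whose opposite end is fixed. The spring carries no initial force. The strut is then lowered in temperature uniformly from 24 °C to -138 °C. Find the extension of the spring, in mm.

The unrestrained thermal change is αΔT L = 18.5×10⁻⁶ × 162 × 1200 = 3.596 mm.
With a force P in the spring, the elastic change of the strut is PL/(AE) and that of the spring is P/k; compatibility requires their sum to equal δ_free.
So P = δ_free / [L/(AE) + 1/k] = 3.596 / [ 1200/(1450×102×10³) + 1/(33×10³) ].
P = 3.596 / 3.842×10⁻⁵ = 93620 N.
Spring extension = P/k = 93620/(33×10³) = 2.837 mm.

δ ≈ 2.84 mm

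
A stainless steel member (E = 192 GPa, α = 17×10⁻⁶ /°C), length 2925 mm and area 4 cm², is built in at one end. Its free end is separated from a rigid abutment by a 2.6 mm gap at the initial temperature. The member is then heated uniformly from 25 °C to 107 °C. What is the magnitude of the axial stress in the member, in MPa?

σ ≈ 97 MPa (compressive)

Free thermal elongation = αΔT L = 17×10⁻⁶ × 82 × 2925 = 4.077 mm.
After closing the 2.6 mm clearance, 4.077 − 2.6 = 1.477 mm of expansion remains to be suppressed by the wall.
Compatibility: PL/(AE) = 1.477 mm, so σ = P/A = E × (1.477/2925) = 96.98 MPa.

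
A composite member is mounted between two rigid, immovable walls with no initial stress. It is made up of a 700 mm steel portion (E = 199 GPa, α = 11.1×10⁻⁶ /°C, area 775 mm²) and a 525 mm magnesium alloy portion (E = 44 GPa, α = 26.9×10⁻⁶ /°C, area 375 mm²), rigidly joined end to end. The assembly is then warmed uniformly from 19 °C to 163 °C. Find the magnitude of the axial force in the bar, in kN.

With the walls removed the bar would change length by δ_free = Σ αᵢΔT Lᵢ = 11.1×10⁻⁶×144×700 + 26.9×10⁻⁶×144×525 = 3.153 mm.
The rigid supports impose zero overall length change; the single axial force P common to all segments must satisfy P Σ Lᵢ/(AᵢEᵢ) = δ_free.
The series flexibility is Σ Lᵢ/(AᵢEᵢ) = 700/(775×199×10³) + 525/(375×44×10³) = 3.636×10⁻⁵ mm/N.
Hence P = δ_free / Σ(L/AE) = 3.153/3.636×10⁻⁵ = 86.71 kN (compressive).

P ≈ 86.7 kN (compressive)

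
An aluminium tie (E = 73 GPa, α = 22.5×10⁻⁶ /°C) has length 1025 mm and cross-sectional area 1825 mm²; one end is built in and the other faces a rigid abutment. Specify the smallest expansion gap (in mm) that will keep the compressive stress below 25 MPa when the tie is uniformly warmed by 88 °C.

g ≈ 1.68 mm

Free expansion if unrestrained: δ_free = αΔT L = 22.5×10⁻⁶ × 88 × 1025 = 2.03 mm.
A stress of 25 MPa corresponds to the wall pushing the tie back by σL/E = 25×1025/(73×10³) = 0.351 mm.
The gap must absorb the remainder: g_min = 2.03 − 0.351 = 1.678 mm.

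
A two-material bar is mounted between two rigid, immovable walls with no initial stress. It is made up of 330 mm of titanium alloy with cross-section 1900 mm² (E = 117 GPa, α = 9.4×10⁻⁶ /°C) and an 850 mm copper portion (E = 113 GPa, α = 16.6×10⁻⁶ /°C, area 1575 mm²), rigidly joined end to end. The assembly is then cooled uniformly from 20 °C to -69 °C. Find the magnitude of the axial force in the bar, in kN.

With the walls removed the bar would change length by δ_free = Σ αᵢΔT Lᵢ = 9.4×10⁻⁶×89×330 + 16.6×10⁻⁶×89×850 = 1.532 mm.
Since the ends are fixed, an axial force P builds up, equal in every segment, with P · Σ Lᵢ/(AᵢEᵢ) = δ_free.
Σ Lᵢ/(AᵢEᵢ) = 330/(1900×117×10³) + 850/(1575×113×10³) = 6.26×10⁻⁶ mm/N.
P = 1.532 / 6.26×10⁻⁶ = 244700 N = 244.7 kN, tensile.

P ≈ 245 kN (tensile)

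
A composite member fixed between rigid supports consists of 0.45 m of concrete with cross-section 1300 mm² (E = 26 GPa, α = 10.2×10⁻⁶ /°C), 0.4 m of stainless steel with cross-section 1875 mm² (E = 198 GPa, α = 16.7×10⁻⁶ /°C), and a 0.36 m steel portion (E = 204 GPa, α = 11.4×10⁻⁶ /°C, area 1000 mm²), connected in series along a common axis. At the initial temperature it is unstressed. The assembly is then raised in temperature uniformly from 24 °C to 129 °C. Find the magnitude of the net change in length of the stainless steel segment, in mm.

With the walls removed the bar would change length by δ_free = Σ αᵢΔT Lᵢ = 10.2×10⁻⁶×105×450 + 16.7×10⁻⁶×105×400 + 11.4×10⁻⁶×105×360 = 1.614 mm.
The walls prevent any net length change, so an axial force P (same in every segment) develops. Compatibility: P · Σ Lᵢ/(AᵢEᵢ) = δ_free.
The series flexibility is Σ Lᵢ/(AᵢEᵢ) = 450/(1300×26×10³) + 400/(1875×198×10³) + 360/(1000×204×10³) = 1.616×10⁻⁵ mm/N.
Hence P = δ_free / Σ(L/AE) = 1.614/1.616×10⁻⁵ = 99.92 kN (compressive).
For the stainless steel segment, free thermal change = 16.7×10⁻⁶×105×400 = 0.7014 mm and elastic change from P = 99920×400/(1875×198×10³) = 0.1077 mm; these oppose, so the net change is 0.594 mm (segment lengthens).

|ΔL| ≈ 0.594 mm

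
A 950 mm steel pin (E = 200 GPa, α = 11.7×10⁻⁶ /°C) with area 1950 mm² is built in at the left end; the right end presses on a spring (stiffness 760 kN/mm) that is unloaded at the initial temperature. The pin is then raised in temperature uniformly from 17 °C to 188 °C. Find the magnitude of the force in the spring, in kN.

The unrestrained thermal change is αΔT L = 11.7×10⁻⁶ × 171 × 950 = 1.901 mm.
With a force P in the spring, the elastic change of the pin is PL/(AE) and that of the spring is P/k; compatibility requires their sum to equal δ_free.
P [ L/(AE) + 1/k ] = δ_free → P [ 950/(1950×200×10³) + 1/(760×10³) ] = 1.901.
P = 1.901 / 3.752×10⁻⁶ = 506600 N.

P ≈ 507 kN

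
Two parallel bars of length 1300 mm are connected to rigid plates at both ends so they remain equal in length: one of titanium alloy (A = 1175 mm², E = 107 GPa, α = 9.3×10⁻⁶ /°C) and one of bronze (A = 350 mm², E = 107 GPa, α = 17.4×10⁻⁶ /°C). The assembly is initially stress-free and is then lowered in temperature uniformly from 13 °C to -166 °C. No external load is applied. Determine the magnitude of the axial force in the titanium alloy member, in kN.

P ≈ 41.8 kN (compressive in the titanium alloy)

Both members must finish at the same length. With the larger α, the bronze tends to over-contract; the plates restrain it, putting the bronze in tension and the titanium alloy in compression. With no external load the two internal forces are equal and opposite, magnitude P.
Setting the final lengths equal and cancelling L: (α₁ − α₂)ΔT = P/(A₁E₁) + P/(A₂E₂).
|α₁ − α₂|·ΔT = 8.1×10⁻⁶ × 179 = 0.00145.
1/(A₁E₁) + 1/(A₂E₂) = 1/(1175×107×10³) + 1/(350×107×10³) = 3.466×10⁻⁸ N⁻¹.
P = 0.00145 / 3.466×10⁻⁸ = 41840 N = 41.84 kN.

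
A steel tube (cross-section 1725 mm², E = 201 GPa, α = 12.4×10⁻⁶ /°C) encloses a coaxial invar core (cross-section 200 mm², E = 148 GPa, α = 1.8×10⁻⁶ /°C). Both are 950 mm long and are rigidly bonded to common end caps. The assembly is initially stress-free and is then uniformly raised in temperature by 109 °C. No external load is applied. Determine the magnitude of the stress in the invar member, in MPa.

σ ≈ 158 MPa (tensile)

Equilibrium of a rigid end plate with no external load gives equal and opposite internal forces ±P in the two members. Since α_{steel} > α_{invar}, heating drives the steel into compression and the invar into tension.
Equating the net (thermal + elastic) strains gives |α₁ − α₂|·ΔT = P·[1/(A₁E₁) + 1/(A₂E₂)].
|α₁ − α₂|·ΔT = 10.6×10⁻⁶ × 109 = 0.001155.
1/(A₁E₁) + 1/(A₂E₂) = 1/(1725×201×10³) + 1/(200×148×10³) = 3.667×10⁻⁸ N⁻¹.
So P = 0.001155 / 3.667×10⁻⁸ = 31.51 kN.
σ_{invar} = P/A₂ = 31510/200 = 157.5 MPa, tensile.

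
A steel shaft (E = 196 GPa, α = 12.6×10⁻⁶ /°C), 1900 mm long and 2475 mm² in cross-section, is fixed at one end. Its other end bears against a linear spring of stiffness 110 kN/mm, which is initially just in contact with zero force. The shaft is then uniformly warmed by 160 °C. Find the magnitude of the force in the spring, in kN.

Free thermal expansion: δ_free = αΔT L = 12.6×10⁻⁶ × 160 × 1900 = 3.83 mm.
Let P be the compressive force at the spring. The shaft shortens elastically by PL/(AE) and the spring compresses by P/k; together these equal δ_free.
P [ L/(AE) + 1/k ] = δ_free → P [ 1900/(2475×196×10³) + 1/(110×10³) ] = 3.83.
P = 3.83 / 1.301×10⁻⁵ = 294500 N.

P ≈ 294 kN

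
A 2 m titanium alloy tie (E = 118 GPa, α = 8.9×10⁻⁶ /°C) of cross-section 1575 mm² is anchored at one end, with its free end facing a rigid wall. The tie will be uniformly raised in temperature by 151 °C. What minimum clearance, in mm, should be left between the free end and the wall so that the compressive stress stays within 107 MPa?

g ≈ 0.874 mm

With no wall the tie would lengthen by αΔT L = 8.9×10⁻⁶ × 151 × 2000 = 2.688 mm.
At the allowable stress the elastic shortening the wall may impose is σL/E = 107 × 2000 / (118×10³) = 1.814 mm.
The gap must absorb the remainder: g_min = 2.688 − 1.814 = 0.8742 mm.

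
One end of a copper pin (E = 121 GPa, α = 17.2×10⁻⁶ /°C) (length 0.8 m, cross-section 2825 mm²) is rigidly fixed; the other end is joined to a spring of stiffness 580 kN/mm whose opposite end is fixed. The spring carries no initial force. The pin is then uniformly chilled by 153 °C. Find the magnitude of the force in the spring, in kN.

P ≈ 518 kN

If the spring were absent the pin would shorten by αΔT L = 17.2×10⁻⁶ × 153 × 800 = 2.105 mm.
With a force P in the spring, the elastic change of the pin is PL/(AE) and that of the spring is P/k; compatibility requires their sum to equal δ_free.
P [ L/(AE) + 1/k ] = δ_free → P [ 800/(2825×121×10³) + 1/(580×10³) ] = 2.105.
P = 2.105 / 4.065×10⁻⁶ = 518000 N.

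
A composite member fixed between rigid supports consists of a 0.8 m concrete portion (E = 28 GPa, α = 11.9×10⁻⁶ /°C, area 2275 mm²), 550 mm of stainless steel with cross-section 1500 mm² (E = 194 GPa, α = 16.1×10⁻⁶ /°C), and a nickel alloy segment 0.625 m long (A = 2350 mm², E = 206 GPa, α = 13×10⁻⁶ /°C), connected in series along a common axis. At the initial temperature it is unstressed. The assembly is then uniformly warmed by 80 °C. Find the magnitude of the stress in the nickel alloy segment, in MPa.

With the walls removed the bar would change length by δ_free = Σ αᵢΔT Lᵢ = 11.9×10⁻⁶×80×800 + 16.1×10⁻⁶×80×550 + 13×10⁻⁶×80×625 = 2.12 mm.
The rigid supports impose zero overall length change; the single axial force P common to all segments must satisfy P Σ Lᵢ/(AᵢEᵢ) = δ_free.
The series flexibility is Σ Lᵢ/(AᵢEᵢ) = 800/(2275×28×10³) + 550/(1500×194×10³) + 625/(2350×206×10³) = 1.574×10⁻⁵ mm/N.
P = 2.12 / 1.574×10⁻⁵ = 134700 N = 134.7 kN, compressive.
σ_{nickel alloy} = P / A = 134700 / 2350 = 57.31 MPa.

σ ≈ 57.3 MPa (compressive)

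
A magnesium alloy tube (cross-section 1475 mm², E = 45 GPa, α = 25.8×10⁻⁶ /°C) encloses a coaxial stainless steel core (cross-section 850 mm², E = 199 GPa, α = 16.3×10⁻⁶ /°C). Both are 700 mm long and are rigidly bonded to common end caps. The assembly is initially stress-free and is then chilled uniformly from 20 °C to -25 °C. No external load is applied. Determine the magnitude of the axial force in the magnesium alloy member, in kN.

The magnesium alloy has the larger α, so on cooling it would change length more than the stainless steel if both were free. The rigid plates force a common final length, so the magnesium alloy is put into tension and the stainless steel into compression, with equal and opposite forces P (no external load).
Equating the net (thermal + elastic) strains gives |α₁ − α₂|·ΔT = P·[1/(A₁E₁) + 1/(A₂E₂)].
|α₁ − α₂|·ΔT = 9.5×10⁻⁶ × 45 = 0.0004275.
1/(A₁E₁) + 1/(A₂E₂) = 1/(1475×45×10³) + 1/(850×199×10³) = 2.098×10⁻⁸ N⁻¹.
P = 0.0004275 / 2.098×10⁻⁸ = 20380 N = 20.38 kN.

P ≈ 20.4 kN (tensile in the magnesium alloy)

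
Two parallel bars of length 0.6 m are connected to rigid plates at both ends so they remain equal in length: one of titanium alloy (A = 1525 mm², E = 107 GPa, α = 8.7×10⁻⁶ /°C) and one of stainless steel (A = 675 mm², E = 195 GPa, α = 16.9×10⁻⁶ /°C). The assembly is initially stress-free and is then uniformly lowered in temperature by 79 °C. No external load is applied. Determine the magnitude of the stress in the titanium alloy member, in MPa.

σ ≈ 30.9 MPa (compressive)

Equilibrium of a rigid end plate with no external load gives equal and opposite internal forces ±P in the two members. Since α_{stainless steel} > α_{titanium alloy}, cooling drives the stainless steel into tension and the titanium alloy into compression.
Compatibility of the two members (thermal + elastic change equal): (α₁ − α₂)ΔT = P·[1/(A₁E₁) + 1/(A₂E₂)].
|α₁ − α₂|·ΔT = 8.2×10⁻⁶ × 79 = 0.0006478.
1/(A₁E₁) + 1/(A₂E₂) = 1/(1525×107×10³) + 1/(675×195×10³) = 1.373×10⁻⁸ N⁻¹.
So P = 0.0006478 / 1.373×10⁻⁸ = 47.2 kN.
σ_{titanium alloy} = P/A₁ = 47200/1525 = 30.95 MPa, compressive.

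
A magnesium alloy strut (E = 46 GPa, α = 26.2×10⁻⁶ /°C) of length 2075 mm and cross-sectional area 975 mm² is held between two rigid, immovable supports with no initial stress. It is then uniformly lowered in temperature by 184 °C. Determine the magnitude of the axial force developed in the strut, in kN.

P ≈ 216 kN (tensile)

With zero net strain, σ = E·αΔT = 46 GPa × 26.2×10⁻⁶ × 184 = 221.8 MPa.
Axial force P = σA = 221.8 × 975 = 216200 N = 216.2 kN, tensile.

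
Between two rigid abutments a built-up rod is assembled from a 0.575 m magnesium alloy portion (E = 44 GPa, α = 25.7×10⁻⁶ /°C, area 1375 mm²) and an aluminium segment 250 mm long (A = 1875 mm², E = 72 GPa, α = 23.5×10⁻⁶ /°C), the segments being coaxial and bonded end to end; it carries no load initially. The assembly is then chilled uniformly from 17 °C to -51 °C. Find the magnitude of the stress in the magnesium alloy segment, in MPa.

σ ≈ 89.9 MPa (tensile)

Free thermal contraction of the whole bar: Σ αᵢΔT Lᵢ = 25.7×10⁻⁶×68×575 + 23.5×10⁻⁶×68×250 = 1.404 mm.
The rigid supports impose zero overall length change; the single axial force P common to all segments must satisfy P Σ Lᵢ/(AᵢEᵢ) = δ_free.
The series flexibility is Σ Lᵢ/(AᵢEᵢ) = 575/(1375×44×10³) + 250/(1875×72×10³) = 1.136×10⁻⁵ mm/N.
P = 1.404 / 1.136×10⁻⁵ = 123700 N = 123.7 kN, tensile.
σ_{magnesium alloy} = P / A = 123700 / 1375 = 89.94 MPa.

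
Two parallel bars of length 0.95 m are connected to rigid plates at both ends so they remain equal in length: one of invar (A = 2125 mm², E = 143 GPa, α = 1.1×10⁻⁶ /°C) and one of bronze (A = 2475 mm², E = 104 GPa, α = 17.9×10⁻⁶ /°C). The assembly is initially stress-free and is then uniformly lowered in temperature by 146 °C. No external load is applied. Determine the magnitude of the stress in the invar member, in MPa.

The bronze has the larger α, so on cooling it would change length more than the invar if both were free. The rigid plates force a common final length, so the bronze is put into tension and the invar into compression, with equal and opposite forces P (no external load).
Compatibility of the two members (thermal + elastic change equal): (α₁ − α₂)ΔT = P·[1/(A₁E₁) + 1/(A₂E₂)].
|α₁ − α₂|·ΔT = 16.8×10⁻⁶ × 146 = 0.002453.
1/(A₁E₁) + 1/(A₂E₂) = 1/(2125×143×10³) + 1/(2475×104×10³) = 7.176×10⁻⁹ N⁻¹.
So P = 0.002453 / 7.176×10⁻⁹ = 341.8 kN.
σ_{invar} = P/A₁ = 341800/2125 = 160.9 MPa, compressive.

σ ≈ 161 MPa (compressive)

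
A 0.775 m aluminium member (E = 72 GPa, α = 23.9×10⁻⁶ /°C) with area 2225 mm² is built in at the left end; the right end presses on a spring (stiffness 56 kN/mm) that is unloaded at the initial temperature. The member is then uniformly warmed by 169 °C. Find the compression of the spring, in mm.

The unrestrained thermal change is αΔT L = 23.9×10⁻⁶ × 169 × 775 = 3.13 mm.
With a force P in the spring, the elastic change of the member is PL/(AE) and that of the spring is P/k; compatibility requires their sum to equal δ_free.
So P = δ_free / [L/(AE) + 1/k] = 3.13 / [ 775/(2225×72×10³) + 1/(56×10³) ].
P = 3.13 / 2.269×10⁻⁵ = 137900 N.
Spring compression = P/k = 137900/(56×10³) = 2.463 mm.

δ ≈ 2.46 mm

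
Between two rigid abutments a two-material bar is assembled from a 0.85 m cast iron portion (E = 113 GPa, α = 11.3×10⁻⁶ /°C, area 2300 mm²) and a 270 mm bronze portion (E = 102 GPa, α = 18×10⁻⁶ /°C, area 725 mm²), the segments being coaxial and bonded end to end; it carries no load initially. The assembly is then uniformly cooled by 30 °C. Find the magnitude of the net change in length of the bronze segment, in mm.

If the supports were absent, the total length change would be Σ αᵢΔT Lᵢ = 11.3×10⁻⁶×30×850 + 18×10⁻⁶×30×270 = 0.434 mm.
The walls prevent any net length change, so an axial force P (same in every segment) develops. Compatibility: P · Σ Lᵢ/(AᵢEᵢ) = δ_free.
Σ Lᵢ/(AᵢEᵢ) = 850/(2300×113×10³) + 270/(725×102×10³) = 6.922×10⁻⁶ mm/N.
So P = 0.434 / 6.922×10⁻⁶ = 62.7 kN, tensile.
For the bronze segment, free thermal change = 18×10⁻⁶×30×270 = 0.1458 mm and elastic change from P = 62700×270/(725×102×10³) = 0.2289 mm; these oppose, so the net change is 0.0831 mm (segment lengthens).

|ΔL| ≈ 0.0831 mm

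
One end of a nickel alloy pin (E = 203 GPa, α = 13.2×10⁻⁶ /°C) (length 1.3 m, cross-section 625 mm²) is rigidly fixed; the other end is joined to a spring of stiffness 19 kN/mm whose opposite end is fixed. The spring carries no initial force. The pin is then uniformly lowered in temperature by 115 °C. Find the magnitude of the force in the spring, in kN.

The unrestrained thermal change is αΔT L = 13.2×10⁻⁶ × 115 × 1300 = 1.973 mm.
With a force P in the spring, the elastic change of the pin is PL/(AE) and that of the spring is P/k; compatibility requires their sum to equal δ_free.
P [ L/(AE) + 1/k ] = δ_free → P [ 1300/(625×203×10³) + 1/(19×10³) ] = 1.973.
P = 1.973 / 6.288×10⁻⁵ = 31380 N.

P ≈ 31.4 kN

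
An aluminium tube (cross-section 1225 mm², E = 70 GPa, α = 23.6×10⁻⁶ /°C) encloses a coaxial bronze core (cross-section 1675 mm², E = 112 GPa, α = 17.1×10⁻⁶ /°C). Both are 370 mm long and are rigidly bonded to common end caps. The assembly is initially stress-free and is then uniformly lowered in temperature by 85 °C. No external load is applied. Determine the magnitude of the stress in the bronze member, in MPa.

Equilibrium of a rigid end plate with no external load gives equal and opposite internal forces ±P in the two members. Since α_{aluminium} > α_{bronze}, cooling drives the aluminium into tension and the bronze into compression.
Compatibility of the two members (thermal + elastic change equal): (α₁ − α₂)ΔT = P·[1/(A₁E₁) + 1/(A₂E₂)].
|α₁ − α₂|·ΔT = 6.5×10⁻⁶ × 85 = 0.0005525.
1/(A₁E₁) + 1/(A₂E₂) = 1/(1225×70×10³) + 1/(1675×112×10³) = 1.699×10⁻⁸ N⁻¹.
P = 0.0005525 / 1.699×10⁻⁸ = 32510 N = 32.51 kN.
σ_{bronze} = P/A₂ = 32510/1675 = 19.41 MPa, compressive.

σ ≈ 19.4 MPa (compressive)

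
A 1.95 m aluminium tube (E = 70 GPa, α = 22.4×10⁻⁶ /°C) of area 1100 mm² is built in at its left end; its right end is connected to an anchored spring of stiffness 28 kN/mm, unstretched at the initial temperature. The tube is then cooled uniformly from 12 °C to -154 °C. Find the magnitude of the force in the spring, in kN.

Free thermal contraction: δ_free = αΔT L = 22.4×10⁻⁶ × 166 × 1950 = 7.251 mm.
With a force P in the spring, the elastic change of the tube is PL/(AE) and that of the spring is P/k; compatibility requires their sum to equal δ_free.
P [ L/(AE) + 1/k ] = δ_free → P [ 1950/(1100×70×10³) + 1/(28×10³) ] = 7.251.
P = 7.251 / 6.104×10⁻⁵ = 118800 N.

P ≈ 119 kN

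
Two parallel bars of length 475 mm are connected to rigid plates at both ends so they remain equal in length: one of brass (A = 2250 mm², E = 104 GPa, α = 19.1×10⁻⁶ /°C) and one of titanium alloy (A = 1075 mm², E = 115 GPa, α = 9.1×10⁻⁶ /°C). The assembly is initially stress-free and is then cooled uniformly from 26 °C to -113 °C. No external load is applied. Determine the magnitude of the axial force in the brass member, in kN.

P ≈ 112 kN (tensile in the brass)

Equilibrium of a rigid end plate with no external load gives equal and opposite internal forces ±P in the two members. Since α_{brass} > α_{titanium alloy}, cooling drives the brass into tension and the titanium alloy into compression.
Compatibility of the two members (thermal + elastic change equal): (α₁ − α₂)ΔT = P·[1/(A₁E₁) + 1/(A₂E₂)].
|α₁ − α₂|·ΔT = 10×10⁻⁶ × 139 = 0.00139.
1/(A₁E₁) + 1/(A₂E₂) = 1/(2250×104×10³) + 1/(1075×115×10³) = 1.236×10⁻⁸ N⁻¹.
So P = 0.00139 / 1.236×10⁻⁸ = 112.4 kN.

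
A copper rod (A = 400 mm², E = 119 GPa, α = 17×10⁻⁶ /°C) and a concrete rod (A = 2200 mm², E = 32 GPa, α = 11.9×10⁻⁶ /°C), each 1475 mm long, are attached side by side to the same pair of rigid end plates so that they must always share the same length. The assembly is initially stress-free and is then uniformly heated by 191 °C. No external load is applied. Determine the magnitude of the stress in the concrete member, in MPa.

σ ≈ 12.6 MPa (tensile)

The copper has the larger α, so on heating it would change length more than the concrete if both were free. The rigid plates force a common final length, so the copper is put into compression and the concrete into tension, with equal and opposite forces P (no external load).
Compatibility of the two members (thermal + elastic change equal): (α₁ − α₂)ΔT = P·[1/(A₁E₁) + 1/(A₂E₂)].
|α₁ − α₂|·ΔT = 5.1×10⁻⁶ × 191 = 0.0009741.
1/(A₁E₁) + 1/(A₂E₂) = 1/(400×119×10³) + 1/(2200×32×10³) = 3.521×10⁻⁸ N⁻¹.
P = 0.0009741 / 3.521×10⁻⁸ = 27660 N = 27.66 kN.
σ_{concrete} = P/A₂ = 27660/2200 = 12.57 MPa, tensile.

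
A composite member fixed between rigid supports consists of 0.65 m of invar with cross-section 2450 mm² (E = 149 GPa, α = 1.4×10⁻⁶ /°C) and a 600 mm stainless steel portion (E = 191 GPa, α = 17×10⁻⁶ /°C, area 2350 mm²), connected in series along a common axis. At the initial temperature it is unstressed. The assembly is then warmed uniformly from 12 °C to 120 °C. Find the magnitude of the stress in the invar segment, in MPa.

With the walls removed the bar would change length by δ_free = Σ αᵢΔT Lᵢ = 1.4×10⁻⁶×108×650 + 17×10⁻⁶×108×600 = 1.2 mm.
Since the ends are fixed, an axial force P builds up, equal in every segment, with P · Σ Lᵢ/(AᵢEᵢ) = δ_free.
The series flexibility is Σ Lᵢ/(AᵢEᵢ) = 650/(2450×149×10³) + 600/(2350×191×10³) = 3.117×10⁻⁶ mm/N.
So P = 1.2 / 3.117×10⁻⁶ = 384.9 kN, compressive.
σ_{invar} = P / A = 384900 / 2450 = 157.1 MPa.

σ ≈ 157 MPa (compressive)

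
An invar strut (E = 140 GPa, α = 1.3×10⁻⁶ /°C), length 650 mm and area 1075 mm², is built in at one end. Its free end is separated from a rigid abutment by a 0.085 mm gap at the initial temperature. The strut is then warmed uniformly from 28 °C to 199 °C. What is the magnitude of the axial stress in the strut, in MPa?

Free thermal elongation = αΔT L = 1.3×10⁻⁶ × 171 × 650 = 0.1445 mm.
This exceeds the 0.085 mm gap, so the wall pushes back. The portion of expansion that must be recovered elastically is δ_free − gap = 0.1445 − 0.085 = 0.0595 mm.
Compatibility: PL/(AE) = 0.0595 mm, so σ = P/A = E × (0.0595/650) = 12.81 MPa.

σ ≈ 12.8 MPa (compressive)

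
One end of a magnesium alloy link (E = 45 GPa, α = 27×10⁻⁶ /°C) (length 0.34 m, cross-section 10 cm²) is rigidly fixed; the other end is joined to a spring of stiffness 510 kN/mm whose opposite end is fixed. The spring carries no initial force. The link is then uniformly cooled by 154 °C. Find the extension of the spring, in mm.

δ ≈ 0.291 mm

Free thermal contraction: δ_free = αΔT L = 27×10⁻⁶ × 154 × 340 = 1.414 mm.
With a force P in the spring, the elastic change of the link is PL/(AE) and that of the spring is P/k; compatibility requires their sum to equal δ_free.
So P = δ_free / [L/(AE) + 1/k] = 1.414 / [ 340/(1000×45×10³) + 1/(510×10³) ].
P = 1.414 / 9.516×10⁻⁶ = 148600 N.
Spring extension = P/k = 148600/(510×10³) = 0.2913 mm.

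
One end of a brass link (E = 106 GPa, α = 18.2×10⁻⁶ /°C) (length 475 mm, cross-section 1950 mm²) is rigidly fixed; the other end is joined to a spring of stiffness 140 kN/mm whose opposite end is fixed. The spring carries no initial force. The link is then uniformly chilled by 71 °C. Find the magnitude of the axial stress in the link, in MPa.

Free thermal contraction: δ_free = αΔT L = 18.2×10⁻⁶ × 71 × 475 = 0.6138 mm.
Let P be the tensile force in the spring. The link extends elastically by PL/(AE) and the spring stretches by P/k; together these equal δ_free.
So P = δ_free / [L/(AE) + 1/k] = 0.6138 / [ 475/(1950×106×10³) + 1/(140×10³) ].
P = 0.6138 / 9.441×10⁻⁶ = 65010 N.
σ = P/A = 65010/1950 = 33.34 MPa.

σ ≈ 33.3 MPa (tensile)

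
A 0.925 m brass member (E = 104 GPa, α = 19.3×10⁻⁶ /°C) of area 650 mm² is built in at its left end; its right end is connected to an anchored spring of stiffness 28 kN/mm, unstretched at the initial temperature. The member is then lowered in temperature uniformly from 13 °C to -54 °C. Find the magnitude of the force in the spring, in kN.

P ≈ 24.2 kN

Free thermal contraction: δ_free = αΔT L = 19.3×10⁻⁶ × 67 × 925 = 1.196 mm.
With a force P in the spring, the elastic change of the member is PL/(AE) and that of the spring is P/k; compatibility requires their sum to equal δ_free.
So P = δ_free / [L/(AE) + 1/k] = 1.196 / [ 925/(650×104×10³) + 1/(28×10³) ].
P = 1.196 / 4.94×10⁻⁵ = 24210 N.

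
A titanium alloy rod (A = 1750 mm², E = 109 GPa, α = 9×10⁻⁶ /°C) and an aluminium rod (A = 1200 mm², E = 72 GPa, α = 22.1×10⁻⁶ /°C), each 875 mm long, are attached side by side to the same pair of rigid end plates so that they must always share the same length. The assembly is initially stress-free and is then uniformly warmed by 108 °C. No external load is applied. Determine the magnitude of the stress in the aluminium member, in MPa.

σ ≈ 70.1 MPa (compressive)

The aluminium has the larger α, so on heating it would change length more than the titanium alloy if both were free. The rigid plates force a common final length, so the aluminium is put into compression and the titanium alloy into tension, with equal and opposite forces P (no external load).
Compatibility of the two members (thermal + elastic change equal): (α₁ − α₂)ΔT = P·[1/(A₁E₁) + 1/(A₂E₂)].
|α₁ − α₂|·ΔT = 13.1×10⁻⁶ × 108 = 0.001415.
1/(A₁E₁) + 1/(A₂E₂) = 1/(1750×109×10³) + 1/(1200×72×10³) = 1.682×10⁻⁸ N⁻¹.
P = 0.001415 / 1.682×10⁻⁸ = 84130 N = 84.13 kN.
σ_{aluminium} = P/A₂ = 84130/1200 = 70.11 MPa, compressive.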